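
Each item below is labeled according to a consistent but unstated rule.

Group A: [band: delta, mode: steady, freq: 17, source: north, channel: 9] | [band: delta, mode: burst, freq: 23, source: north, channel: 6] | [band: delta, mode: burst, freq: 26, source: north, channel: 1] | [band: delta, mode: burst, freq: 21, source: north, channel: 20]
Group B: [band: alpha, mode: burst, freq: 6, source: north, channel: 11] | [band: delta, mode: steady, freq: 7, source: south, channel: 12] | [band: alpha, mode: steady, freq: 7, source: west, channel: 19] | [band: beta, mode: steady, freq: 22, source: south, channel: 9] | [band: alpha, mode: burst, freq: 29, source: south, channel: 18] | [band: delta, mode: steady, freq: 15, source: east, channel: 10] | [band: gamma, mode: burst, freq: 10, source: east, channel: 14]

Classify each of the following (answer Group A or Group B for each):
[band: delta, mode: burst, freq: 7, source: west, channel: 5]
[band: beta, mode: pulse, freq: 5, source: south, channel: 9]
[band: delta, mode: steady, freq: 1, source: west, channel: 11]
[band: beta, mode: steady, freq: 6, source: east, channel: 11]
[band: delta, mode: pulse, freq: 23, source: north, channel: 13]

The common property of the 'Group A' items is: source is north AND band is delta. No 'Group B' item has it.
[band: delta, mode: burst, freq: 7, source: west, channel: 5] — source is west, band is delta, hence Group B. [band: beta, mode: pulse, freq: 5, source: south, channel: 9] — source is south, band is beta, hence Group B. [band: delta, mode: steady, freq: 1, source: west, channel: 11] — source is west, band is delta, hence Group B. [band: beta, mode: steady, freq: 6, source: east, channel: 11] — source is east, band is beta, hence Group B. [band: delta, mode: pulse, freq: 23, source: north, channel: 13] — source is north, band is delta, hence Group A.

Group B, Group B, Group B, Group B, Group A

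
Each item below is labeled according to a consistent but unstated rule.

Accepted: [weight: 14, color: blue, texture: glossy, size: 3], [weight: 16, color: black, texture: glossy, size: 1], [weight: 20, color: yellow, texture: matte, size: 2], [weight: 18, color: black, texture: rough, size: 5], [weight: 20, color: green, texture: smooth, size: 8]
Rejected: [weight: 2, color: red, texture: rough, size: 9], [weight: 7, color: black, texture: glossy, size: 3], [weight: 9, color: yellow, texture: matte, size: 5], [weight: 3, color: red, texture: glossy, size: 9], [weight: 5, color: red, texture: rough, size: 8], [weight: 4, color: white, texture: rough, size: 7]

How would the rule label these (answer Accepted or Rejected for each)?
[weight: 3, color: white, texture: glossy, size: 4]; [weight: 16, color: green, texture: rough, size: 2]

Rejected, Accepted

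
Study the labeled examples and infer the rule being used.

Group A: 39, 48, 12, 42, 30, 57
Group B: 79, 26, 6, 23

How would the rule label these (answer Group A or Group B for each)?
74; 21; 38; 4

The simplest hypothesis consistent with all the labels is: multiple of 3 AND at least 12.

Group B, Group A, Group B, Group B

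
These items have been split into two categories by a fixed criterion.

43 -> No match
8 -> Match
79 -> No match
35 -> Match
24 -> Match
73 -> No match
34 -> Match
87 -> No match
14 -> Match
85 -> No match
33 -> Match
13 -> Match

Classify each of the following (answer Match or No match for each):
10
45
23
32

The pattern is that an item is 'Match' exactly when: at most 35.
10 → 10 ≤ 35 → Match.
45 → 45 > 35 → No match.
23 → 23 ≤ 35 → Match.
32 → 32 ≤ 35 → Match.

Match, No match, Match, Match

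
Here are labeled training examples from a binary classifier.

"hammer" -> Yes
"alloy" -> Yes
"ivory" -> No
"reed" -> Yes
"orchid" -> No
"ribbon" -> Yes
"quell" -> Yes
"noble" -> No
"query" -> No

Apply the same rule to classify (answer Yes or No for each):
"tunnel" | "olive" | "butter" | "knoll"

Yes, No, Yes, Yes

The classifier is using: has a double letter.
"tunnel" — 'nn' doubled, hence Yes.
"olive" — no doubled letter, hence No.
"butter" — 'tt' doubled, hence Yes.
"knoll" — 'll' doubled, hence Yes.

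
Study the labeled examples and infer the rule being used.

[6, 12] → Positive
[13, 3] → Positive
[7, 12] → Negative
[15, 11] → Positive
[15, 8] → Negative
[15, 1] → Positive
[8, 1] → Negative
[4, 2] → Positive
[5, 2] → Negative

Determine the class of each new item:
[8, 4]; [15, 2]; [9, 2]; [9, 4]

Positive, Negative, Negative, Negative

Every 'Positive' example satisfies: sum is even. None of the 'Negative' examples do.
Positive: [8, 4], since 8+4 = 12.
Negative: [15, 2], since 15+2 = 17.
Negative: [9, 2], since 9+2 = 11.
Negative: [9, 4], since 9+4 = 13.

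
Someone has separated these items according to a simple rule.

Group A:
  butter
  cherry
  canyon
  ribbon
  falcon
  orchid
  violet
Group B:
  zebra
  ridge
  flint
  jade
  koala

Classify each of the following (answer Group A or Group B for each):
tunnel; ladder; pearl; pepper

Group A, Group A, Group B, Group A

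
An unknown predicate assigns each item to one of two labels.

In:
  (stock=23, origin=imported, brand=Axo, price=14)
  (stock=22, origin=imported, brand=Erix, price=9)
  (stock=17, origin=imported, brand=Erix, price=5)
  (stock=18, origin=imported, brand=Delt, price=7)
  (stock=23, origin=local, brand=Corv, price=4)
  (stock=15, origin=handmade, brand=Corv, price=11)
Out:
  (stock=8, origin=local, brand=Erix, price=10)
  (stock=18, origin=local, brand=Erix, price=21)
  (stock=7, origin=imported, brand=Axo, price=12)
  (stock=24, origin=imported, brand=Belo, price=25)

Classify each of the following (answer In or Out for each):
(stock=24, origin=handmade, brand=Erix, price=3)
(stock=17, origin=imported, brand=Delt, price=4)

The simplest hypothesis consistent with all the labels is: stock ≥ 15 AND price ≤ 14.
(stock=24, origin=handmade, brand=Erix, price=3) → stock = 24, price = 3 → In. (stock=17, origin=imported, brand=Delt, price=4) → stock = 17, price = 4 → In.

In, In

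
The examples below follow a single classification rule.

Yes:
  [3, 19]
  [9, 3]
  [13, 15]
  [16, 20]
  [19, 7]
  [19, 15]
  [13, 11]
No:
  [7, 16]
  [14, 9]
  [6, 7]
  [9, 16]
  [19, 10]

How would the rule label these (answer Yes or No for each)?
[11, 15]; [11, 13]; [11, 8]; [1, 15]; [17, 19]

Looking at the examples, the only property every 'Yes' case has and every 'No' case lacks is: sum is even.
[11, 15]: 11+15 = 26 — has this property, so Yes.
[11, 13]: 11+13 = 24 — has this property, so Yes.
[11, 8]: 11+8 = 19 — does not satisfy this, so No.
[1, 15]: 1+15 = 16 — has this property, so Yes.
[17, 19]: 17+19 = 36 — has this property, so Yes.

Yes, Yes, No, Yes, Yes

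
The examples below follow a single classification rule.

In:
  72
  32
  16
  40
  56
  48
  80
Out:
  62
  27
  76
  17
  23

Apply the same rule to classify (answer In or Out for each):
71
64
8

Out, In, In

The simplest hypothesis consistent with all the labels is: multiple of 8.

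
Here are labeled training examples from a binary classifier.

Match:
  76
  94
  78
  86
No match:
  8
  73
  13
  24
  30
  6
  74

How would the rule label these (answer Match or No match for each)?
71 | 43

No match, No match

One predicate separates the groups cleanly: at least 76.
No match: 71, since 71 < 76.
No match: 43, since 43 < 76.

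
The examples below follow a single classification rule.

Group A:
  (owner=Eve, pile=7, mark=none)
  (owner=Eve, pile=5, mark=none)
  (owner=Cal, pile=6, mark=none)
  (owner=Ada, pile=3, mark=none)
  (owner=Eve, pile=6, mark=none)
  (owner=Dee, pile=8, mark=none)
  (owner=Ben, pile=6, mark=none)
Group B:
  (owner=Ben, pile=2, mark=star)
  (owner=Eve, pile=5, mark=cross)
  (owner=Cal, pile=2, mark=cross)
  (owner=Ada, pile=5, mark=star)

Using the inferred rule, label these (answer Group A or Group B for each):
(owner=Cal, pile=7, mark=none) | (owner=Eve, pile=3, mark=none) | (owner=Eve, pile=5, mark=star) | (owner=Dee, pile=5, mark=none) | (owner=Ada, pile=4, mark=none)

Group A, Group A, Group B, Group A, Group A

The pattern is that an item is 'Group A' exactly when: mark is none.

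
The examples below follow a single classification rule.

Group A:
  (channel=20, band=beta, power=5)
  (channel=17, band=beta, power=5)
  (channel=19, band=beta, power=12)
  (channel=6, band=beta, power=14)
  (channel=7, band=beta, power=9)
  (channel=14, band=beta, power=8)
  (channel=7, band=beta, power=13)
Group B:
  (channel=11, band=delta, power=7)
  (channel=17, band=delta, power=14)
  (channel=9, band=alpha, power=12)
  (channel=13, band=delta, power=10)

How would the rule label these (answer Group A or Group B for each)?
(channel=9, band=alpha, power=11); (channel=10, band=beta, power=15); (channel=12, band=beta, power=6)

Group B, Group A, Group A

All 'Group A' examples share one property — band is beta — and every 'Group B' example lacks it.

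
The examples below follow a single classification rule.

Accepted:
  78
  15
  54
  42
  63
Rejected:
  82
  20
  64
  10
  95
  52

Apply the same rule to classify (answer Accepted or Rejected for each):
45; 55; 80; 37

Accepted, Rejected, Rejected, Rejected

Comparing the two groups points to one rule — multiple of 3.
45: 45 = 3·15 — passes, so Accepted.
55: 55 = 3·18 + 1 — lacks this property, so Rejected.
80: 80 = 3·26 + 2 — lacks this property, so Rejected.
37: 37 = 3·12 + 1 — lacks this property, so Rejected.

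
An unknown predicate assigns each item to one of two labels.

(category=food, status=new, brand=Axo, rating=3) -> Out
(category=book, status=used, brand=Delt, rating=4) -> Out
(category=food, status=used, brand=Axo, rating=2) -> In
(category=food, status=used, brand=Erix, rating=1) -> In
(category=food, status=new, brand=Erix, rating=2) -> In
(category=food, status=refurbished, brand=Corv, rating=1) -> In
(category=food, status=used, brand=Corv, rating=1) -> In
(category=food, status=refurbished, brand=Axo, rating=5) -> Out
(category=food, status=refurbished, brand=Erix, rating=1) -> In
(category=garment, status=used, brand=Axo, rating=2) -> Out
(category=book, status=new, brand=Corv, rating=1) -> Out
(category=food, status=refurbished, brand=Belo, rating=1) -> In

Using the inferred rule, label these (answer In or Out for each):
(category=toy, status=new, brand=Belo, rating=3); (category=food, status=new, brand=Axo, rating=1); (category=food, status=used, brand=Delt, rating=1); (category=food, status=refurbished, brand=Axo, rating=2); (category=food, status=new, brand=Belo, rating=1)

Out, In, In, In, In

The simplest hypothesis consistent with all the labels is: category is food AND rating ≤ 2.
(category=toy, status=new, brand=Belo, rating=3): category is toy, rating = 3 — does not satisfy this, so Out. (category=food, status=new, brand=Axo, rating=1): category is food, rating = 1 — qualifies, so In. (category=food, status=used, brand=Delt, rating=1): category is food, rating = 1 — qualifies, so In. (category=food, status=refurbished, brand=Axo, rating=2): category is food, rating = 2 — qualifies, so In. (category=food, status=new, brand=Belo, rating=1): category is food, rating = 1 — qualifies, so In.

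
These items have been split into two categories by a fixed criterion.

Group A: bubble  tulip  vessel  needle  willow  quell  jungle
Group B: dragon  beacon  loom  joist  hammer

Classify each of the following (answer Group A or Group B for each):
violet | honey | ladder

The distinguishing property — length ≥ 5 AND contains 'l' — holds for all the 'Group A' cases and none of the 'Group B' cases.
violet: length 6, has 'l', matches → Group A.
honey: length 5, no 'l', does not pass → Group B.
ladder: length 6, has 'l', matches → Group A.

Group A, Group B, Group A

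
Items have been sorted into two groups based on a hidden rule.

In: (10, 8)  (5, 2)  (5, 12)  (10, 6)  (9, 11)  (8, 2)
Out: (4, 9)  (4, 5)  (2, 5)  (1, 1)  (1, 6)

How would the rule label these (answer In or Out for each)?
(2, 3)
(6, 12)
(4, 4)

One predicate separates the groups cleanly: first ≥ 5.
(2, 3): first 2, fails the rule → Out. (6, 12): first 6, satisfies this → In. (4, 4): first 4, fails the rule → Out.

Out, In, Out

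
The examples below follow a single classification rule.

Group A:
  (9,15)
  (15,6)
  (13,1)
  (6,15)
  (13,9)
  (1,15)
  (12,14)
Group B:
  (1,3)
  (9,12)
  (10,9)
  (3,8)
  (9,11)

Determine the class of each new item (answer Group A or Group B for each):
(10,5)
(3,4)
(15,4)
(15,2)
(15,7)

Rule: max ≥ 13. This holds for each 'Group A' example and fails for each 'Group B' one.
Group B: (10,5), since max 10. Group B: (3,4), since max 4. Group A: (15,4), since max 15. Group A: (15,2), since max 15. Group A: (15,7), since max 15.

Group B, Group B, Group A, Group A, Group A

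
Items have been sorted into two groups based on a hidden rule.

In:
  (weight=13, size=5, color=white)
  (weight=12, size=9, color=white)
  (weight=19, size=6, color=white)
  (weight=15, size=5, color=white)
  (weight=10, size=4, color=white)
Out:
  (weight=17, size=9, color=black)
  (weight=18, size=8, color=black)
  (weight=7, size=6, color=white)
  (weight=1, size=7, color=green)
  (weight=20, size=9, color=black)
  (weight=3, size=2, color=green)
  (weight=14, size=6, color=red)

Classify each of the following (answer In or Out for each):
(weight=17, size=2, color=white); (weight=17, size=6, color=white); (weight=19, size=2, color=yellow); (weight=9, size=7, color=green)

A rule that fits every label: color is white AND weight ≥ 10 — true of each 'In' example, false of each 'Out' one.
In: (weight=17, size=2, color=white), since color is white, weight = 17. In: (weight=17, size=6, color=white), since color is white, weight = 17. Out: (weight=19, size=2, color=yellow), since color is yellow, weight = 19. Out: (weight=9, size=7, color=green), since color is green, weight = 9.

In, In, Out, Out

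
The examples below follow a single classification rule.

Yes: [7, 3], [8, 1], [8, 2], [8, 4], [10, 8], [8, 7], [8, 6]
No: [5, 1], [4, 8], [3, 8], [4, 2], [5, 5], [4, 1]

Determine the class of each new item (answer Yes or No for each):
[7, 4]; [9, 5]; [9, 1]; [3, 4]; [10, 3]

The classifier is using: first ≥ 6.
Yes: [7, 4], since first 7. Yes: [9, 5], since first 9. Yes: [9, 1], since first 9. No: [3, 4], since first 3. Yes: [10, 3], since first 10.

Yes, Yes, Yes, No, Yes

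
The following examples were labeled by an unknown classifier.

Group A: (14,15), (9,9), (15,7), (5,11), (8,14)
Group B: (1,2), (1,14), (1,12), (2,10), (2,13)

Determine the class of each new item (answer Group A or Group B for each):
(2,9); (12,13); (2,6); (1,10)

The rule appears to be: sum ≥ 16.
(2,9): Group B (2+9 = 11). (12,13): Group A (12+13 = 25). (2,6): Group B (2+6 = 8). (1,10): Group B (1+10 = 11).

Group B, Group A, Group B, Group B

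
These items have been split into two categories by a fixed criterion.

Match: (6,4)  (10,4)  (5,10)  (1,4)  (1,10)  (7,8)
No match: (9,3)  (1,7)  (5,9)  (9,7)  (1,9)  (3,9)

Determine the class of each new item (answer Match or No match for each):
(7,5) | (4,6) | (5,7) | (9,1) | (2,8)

No match, Match, No match, No match, Match

The rule appears to be: second is even.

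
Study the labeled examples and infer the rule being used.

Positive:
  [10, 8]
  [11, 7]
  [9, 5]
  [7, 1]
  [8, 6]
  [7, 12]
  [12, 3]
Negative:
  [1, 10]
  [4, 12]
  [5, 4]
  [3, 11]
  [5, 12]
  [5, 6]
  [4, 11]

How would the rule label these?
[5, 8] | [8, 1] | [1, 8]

Negative, Positive, Negative

Rule: first ≥ 6. This holds for each 'Positive' example and fails for each 'Negative' one.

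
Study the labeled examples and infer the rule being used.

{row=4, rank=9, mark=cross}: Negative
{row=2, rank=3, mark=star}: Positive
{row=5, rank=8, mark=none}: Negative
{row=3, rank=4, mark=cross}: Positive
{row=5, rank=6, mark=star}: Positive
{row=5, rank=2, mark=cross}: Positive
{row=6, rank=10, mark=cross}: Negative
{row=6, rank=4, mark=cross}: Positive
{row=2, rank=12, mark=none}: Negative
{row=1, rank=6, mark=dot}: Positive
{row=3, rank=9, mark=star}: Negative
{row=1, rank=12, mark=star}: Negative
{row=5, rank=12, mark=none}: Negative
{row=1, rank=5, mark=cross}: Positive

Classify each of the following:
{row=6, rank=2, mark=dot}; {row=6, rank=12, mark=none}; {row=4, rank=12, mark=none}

Positive, Negative, Negative

Every 'Positive' example satisfies: rank ≤ 6. None of the 'Negative' examples do.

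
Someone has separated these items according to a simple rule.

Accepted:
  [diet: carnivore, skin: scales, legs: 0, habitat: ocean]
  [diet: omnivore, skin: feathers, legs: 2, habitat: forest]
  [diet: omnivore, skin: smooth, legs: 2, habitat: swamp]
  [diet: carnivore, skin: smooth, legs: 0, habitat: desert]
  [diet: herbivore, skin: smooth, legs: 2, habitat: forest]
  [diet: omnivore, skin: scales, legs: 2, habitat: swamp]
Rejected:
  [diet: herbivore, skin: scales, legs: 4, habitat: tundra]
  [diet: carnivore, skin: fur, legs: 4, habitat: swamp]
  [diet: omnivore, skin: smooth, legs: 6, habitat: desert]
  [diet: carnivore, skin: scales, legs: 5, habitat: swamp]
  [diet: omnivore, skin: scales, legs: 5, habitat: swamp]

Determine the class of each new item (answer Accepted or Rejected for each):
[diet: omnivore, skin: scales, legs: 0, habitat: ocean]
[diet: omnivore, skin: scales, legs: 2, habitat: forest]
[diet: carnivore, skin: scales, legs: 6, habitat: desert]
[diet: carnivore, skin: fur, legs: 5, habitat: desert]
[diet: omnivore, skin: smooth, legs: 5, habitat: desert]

The simplest hypothesis consistent with all the labels is: legs ≤ 2.
[diet: omnivore, skin: scales, legs: 0, habitat: ocean] → legs = 0 → Accepted.
[diet: omnivore, skin: scales, legs: 2, habitat: forest] → legs = 2 → Accepted.
[diet: carnivore, skin: scales, legs: 6, habitat: desert] → legs = 6 → Rejected.
[diet: carnivore, skin: fur, legs: 5, habitat: desert] → legs = 5 → Rejected.
[diet: omnivore, skin: smooth, legs: 5, habitat: desert] → legs = 5 → Rejected.

Accepted, Accepted, Rejected, Rejected, Rejected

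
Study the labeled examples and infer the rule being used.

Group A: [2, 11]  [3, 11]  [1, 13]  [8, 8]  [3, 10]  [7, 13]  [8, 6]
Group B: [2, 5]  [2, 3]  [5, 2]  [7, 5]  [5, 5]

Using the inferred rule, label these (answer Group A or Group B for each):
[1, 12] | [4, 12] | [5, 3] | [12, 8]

The common property of the 'Group A' items is: sum ≥ 13. No 'Group B' item has it.
[1, 12]: 1+12 = 13, matches → Group A.
[4, 12]: 4+12 = 16, matches → Group A.
[5, 3]: 5+3 = 8, fails this test → Group B.
[12, 8]: 12+8 = 20, matches → Group A.

Group A, Group A, Group B, Group A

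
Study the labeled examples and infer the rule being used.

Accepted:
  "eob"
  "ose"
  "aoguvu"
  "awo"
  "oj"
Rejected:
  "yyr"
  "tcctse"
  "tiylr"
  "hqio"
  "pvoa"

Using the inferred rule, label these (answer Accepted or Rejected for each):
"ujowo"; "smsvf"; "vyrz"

Accepted, Rejected, Rejected

The pattern is that an item is 'Accepted' exactly when: starts with a vowel.
"ujowo" — starts with 'u', hence Accepted. "smsvf" — starts with 's', hence Rejected. "vyrz" — starts with 'v', hence Rejected.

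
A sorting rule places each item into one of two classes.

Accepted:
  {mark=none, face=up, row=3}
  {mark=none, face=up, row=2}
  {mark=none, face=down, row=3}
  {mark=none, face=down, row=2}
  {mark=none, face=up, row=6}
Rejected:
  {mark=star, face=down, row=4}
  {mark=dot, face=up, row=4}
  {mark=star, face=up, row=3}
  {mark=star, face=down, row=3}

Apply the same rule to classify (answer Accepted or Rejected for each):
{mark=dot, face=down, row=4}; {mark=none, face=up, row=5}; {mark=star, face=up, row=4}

The pattern is that an item is 'Accepted' exactly when: mark is none.

Rejected, Accepted, Rejected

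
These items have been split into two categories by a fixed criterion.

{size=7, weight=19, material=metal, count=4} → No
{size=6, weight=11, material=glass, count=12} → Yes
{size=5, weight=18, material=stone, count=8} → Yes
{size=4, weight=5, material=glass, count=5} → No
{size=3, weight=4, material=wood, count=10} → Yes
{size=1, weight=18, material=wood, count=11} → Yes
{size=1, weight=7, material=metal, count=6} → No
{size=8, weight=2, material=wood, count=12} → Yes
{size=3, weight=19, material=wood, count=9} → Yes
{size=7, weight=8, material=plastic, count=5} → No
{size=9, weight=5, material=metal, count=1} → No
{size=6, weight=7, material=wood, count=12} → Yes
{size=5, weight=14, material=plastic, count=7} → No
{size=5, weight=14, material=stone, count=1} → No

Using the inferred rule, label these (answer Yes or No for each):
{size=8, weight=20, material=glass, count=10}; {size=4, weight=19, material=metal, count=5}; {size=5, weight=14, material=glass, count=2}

'Yes' ⟺ count ≥ 8.
Yes: {size=8, weight=20, material=glass, count=10}, since count = 10.
No: {size=4, weight=19, material=metal, count=5}, since count = 5.
No: {size=5, weight=14, material=glass, count=2}, since count = 2.

Yes, No, No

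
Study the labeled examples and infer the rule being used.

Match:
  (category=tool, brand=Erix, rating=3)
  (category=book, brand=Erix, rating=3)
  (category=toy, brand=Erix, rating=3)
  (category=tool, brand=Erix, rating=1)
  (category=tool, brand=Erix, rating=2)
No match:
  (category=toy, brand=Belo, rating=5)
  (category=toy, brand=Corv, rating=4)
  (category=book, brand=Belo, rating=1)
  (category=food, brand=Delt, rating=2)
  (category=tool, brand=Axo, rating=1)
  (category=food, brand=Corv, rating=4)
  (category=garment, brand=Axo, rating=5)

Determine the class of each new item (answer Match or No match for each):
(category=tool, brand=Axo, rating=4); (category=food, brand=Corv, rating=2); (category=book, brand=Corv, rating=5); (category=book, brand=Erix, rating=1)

No match, No match, No match, Match

'Match' ⟺ brand is Erix.
(category=tool, brand=Axo, rating=4): brand is Axo, does not fit → No match. (category=food, brand=Corv, rating=2): brand is Corv, does not fit → No match. (category=book, brand=Corv, rating=5): brand is Corv, does not fit → No match. (category=book, brand=Erix, rating=1): brand is Erix, checks out → Match.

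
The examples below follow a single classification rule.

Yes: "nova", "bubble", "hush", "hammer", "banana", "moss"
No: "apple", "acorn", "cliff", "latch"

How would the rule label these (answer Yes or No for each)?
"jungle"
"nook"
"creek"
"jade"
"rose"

Yes, Yes, No, Yes, Yes

Checking candidate rules against both groups, what survives is: even length.
"jungle": length 6 — matches, so Yes. "nook": length 4 — matches, so Yes. "creek": length 5 — does not satisfy this, so No. "jade": length 4 — matches, so Yes. "rose": length 4 — matches, so Yes.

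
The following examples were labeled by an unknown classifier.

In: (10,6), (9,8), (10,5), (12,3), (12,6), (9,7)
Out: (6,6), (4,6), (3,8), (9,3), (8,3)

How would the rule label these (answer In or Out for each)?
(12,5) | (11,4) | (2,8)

In, In, Out

Rule: sum ≥ 15. This holds for each 'In' example and fails for each 'Out' one.
In: (12,5), since 12+5 = 17.
In: (11,4), since 11+4 = 15.
Out: (2,8), since 2+8 = 10.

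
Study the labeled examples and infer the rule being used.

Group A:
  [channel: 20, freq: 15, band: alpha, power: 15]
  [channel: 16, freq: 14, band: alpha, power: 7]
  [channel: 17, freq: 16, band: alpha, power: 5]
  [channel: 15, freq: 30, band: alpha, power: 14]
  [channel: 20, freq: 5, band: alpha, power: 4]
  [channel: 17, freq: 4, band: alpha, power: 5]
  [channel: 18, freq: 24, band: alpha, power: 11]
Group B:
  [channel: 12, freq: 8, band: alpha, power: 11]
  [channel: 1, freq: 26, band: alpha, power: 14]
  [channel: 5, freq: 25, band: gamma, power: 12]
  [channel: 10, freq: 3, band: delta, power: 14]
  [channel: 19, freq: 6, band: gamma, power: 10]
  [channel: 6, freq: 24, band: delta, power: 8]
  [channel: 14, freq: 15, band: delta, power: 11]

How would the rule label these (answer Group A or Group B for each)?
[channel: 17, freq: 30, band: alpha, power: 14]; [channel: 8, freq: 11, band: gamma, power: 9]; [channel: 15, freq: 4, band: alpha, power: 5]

Group A, Group B, Group A

The distinguishing property — band is alpha AND channel ≥ 14 — holds for all the 'Group A' cases and none of the 'Group B' cases.
[channel: 17, freq: 30, band: alpha, power: 14] — band is alpha, channel = 17, hence Group A. [channel: 8, freq: 11, band: gamma, power: 9] — band is gamma, channel = 8, hence Group B. [channel: 15, freq: 4, band: alpha, power: 5] — band is alpha, channel = 15, hence Group A.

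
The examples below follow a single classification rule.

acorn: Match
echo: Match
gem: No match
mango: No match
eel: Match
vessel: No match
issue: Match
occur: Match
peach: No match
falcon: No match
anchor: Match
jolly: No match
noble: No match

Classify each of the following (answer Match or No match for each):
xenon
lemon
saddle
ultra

No match, No match, No match, Match

'Match' ⟺ starts with a vowel.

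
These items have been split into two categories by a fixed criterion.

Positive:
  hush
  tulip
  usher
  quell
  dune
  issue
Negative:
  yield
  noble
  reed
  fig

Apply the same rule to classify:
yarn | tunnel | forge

Negative, Positive, Negative

Checking candidate rules against both groups, what survives is: contains 'u'.
Negative: yarn, since no 'u'. Positive: tunnel, since has 'u'. Negative: forge, since no 'u'.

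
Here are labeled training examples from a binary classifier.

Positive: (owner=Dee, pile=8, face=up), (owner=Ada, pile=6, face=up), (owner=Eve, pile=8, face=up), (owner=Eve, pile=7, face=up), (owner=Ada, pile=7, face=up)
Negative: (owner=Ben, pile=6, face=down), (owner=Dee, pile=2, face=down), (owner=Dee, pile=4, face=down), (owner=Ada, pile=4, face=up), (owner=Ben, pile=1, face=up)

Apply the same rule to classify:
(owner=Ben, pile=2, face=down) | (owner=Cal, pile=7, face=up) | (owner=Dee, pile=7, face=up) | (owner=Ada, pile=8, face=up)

The simplest hypothesis consistent with all the labels is: face is up AND pile ≥ 6.
(owner=Ben, pile=2, face=down): face is down, pile = 2, lacks this property → Negative.
(owner=Cal, pile=7, face=up): face is up, pile = 7, meets the rule → Positive.
(owner=Dee, pile=7, face=up): face is up, pile = 7, meets the rule → Positive.
(owner=Ada, pile=8, face=up): face is up, pile = 8, meets the rule → Positive.

Negative, Positive, Positive, Positive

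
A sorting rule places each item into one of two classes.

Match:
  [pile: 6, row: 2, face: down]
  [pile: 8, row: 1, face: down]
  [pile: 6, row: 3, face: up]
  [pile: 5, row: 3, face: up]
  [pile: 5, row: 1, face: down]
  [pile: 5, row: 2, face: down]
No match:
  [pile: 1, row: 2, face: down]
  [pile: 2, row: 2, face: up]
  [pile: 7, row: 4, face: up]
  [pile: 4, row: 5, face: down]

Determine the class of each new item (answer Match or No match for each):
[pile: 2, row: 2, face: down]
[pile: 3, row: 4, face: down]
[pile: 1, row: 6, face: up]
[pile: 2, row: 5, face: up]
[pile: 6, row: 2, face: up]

A rule that fits every label: pile ≥ 4 AND row ≤ 3 — true of each 'Match' example, false of each 'No match' one.

No match, No match, No match, No match, Match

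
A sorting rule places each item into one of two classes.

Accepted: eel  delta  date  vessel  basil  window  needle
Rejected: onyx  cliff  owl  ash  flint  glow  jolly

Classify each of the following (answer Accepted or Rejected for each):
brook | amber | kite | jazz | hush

Accepted, Accepted, Accepted, Rejected, Rejected

All 'Accepted' examples share one property — has ≥ 2 vowels — and every 'Rejected' example lacks it.
brook → 2 vowels → Accepted.
amber → 2 vowels → Accepted.
kite → 2 vowels → Accepted.
jazz → 1 vowel → Rejected.
hush → 1 vowel → Rejected.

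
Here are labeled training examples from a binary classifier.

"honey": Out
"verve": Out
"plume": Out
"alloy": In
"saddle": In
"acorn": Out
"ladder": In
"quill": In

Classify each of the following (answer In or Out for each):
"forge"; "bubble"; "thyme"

Out, In, Out

Rule: has a double letter. This holds for each 'In' example and fails for each 'Out' one.
"forge": Out (no doubled letter).
"bubble": In ('bb' doubled).
"thyme": Out (no doubled letter).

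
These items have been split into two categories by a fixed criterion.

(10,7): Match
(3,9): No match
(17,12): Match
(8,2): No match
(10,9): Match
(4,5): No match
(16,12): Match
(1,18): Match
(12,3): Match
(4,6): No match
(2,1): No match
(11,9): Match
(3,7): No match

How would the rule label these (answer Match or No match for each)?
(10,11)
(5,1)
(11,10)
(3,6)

The classifier is using: sum ≥ 15.
(10,11) — 10+11 = 21, hence Match. (5,1) — 5+1 = 6, hence No match. (11,10) — 11+10 = 21, hence Match. (3,6) — 3+6 = 9, hence No match.

Match, No match, Match, No match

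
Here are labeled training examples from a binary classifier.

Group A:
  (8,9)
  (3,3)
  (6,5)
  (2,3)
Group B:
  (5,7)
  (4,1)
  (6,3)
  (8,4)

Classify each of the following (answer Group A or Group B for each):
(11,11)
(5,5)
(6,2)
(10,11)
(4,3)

Group A, Group A, Group B, Group A, Group A

The pattern is that an item is 'Group A' exactly when: |first − second| ≤ 1.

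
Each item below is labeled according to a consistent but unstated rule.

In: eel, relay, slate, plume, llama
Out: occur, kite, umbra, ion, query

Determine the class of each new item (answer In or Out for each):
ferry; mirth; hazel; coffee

Comparing the two groups points to one rule — contains 'l'.

Out, Out, In, Out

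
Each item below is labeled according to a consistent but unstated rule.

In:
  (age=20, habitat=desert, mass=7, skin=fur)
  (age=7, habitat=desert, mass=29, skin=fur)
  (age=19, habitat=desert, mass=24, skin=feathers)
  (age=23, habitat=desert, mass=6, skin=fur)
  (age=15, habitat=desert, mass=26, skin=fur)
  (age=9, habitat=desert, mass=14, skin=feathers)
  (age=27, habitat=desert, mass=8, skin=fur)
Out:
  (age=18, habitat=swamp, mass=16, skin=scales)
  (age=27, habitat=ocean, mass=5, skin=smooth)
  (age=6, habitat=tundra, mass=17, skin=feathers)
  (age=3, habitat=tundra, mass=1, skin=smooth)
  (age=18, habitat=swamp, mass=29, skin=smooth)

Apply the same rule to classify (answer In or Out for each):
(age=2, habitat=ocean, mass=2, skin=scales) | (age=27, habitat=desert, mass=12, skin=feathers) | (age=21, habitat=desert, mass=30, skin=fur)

Out, In, In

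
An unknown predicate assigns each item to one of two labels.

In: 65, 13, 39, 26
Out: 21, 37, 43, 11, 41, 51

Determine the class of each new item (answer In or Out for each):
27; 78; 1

A rule that fits every label: multiple of 13 — true of each 'In' example, false of each 'Out' one.
Out: 27, since 27 = 13·2 + 1.
In: 78, since 78 = 13·6.
Out: 1, since 1 = 13·0 + 1.

Out, In, Out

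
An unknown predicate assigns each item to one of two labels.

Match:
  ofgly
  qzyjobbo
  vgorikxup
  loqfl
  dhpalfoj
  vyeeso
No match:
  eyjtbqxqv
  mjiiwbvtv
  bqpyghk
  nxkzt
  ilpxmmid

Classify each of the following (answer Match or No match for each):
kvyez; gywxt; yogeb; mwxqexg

No match, No match, Match, No match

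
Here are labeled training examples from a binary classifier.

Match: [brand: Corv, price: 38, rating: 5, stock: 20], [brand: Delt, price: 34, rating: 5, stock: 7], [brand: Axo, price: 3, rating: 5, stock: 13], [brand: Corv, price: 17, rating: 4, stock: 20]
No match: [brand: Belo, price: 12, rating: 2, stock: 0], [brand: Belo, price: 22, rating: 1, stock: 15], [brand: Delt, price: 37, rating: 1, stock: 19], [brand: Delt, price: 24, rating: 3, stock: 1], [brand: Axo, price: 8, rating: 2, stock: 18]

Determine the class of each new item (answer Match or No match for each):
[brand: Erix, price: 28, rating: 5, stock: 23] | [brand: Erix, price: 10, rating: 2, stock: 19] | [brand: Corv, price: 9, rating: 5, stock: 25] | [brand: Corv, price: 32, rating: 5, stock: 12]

Match, No match, Match, Match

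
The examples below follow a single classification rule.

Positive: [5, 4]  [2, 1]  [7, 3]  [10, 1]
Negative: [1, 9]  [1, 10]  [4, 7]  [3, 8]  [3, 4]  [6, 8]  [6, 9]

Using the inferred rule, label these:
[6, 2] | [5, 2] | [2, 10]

Positive, Positive, Negative

Rule: first > second. This holds for each 'Positive' example and fails for each 'Negative' one.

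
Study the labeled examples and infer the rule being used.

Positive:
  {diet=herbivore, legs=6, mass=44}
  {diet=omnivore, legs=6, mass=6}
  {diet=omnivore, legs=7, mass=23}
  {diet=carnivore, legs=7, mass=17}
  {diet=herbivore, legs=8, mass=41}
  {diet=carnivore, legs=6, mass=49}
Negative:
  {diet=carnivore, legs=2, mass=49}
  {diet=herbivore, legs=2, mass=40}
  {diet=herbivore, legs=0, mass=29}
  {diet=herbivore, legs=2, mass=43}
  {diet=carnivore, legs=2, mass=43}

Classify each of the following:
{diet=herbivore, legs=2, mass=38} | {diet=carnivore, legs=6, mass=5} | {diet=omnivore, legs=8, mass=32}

Negative, Positive, Positive

All 'Positive' examples share one property — legs ≥ 6 — and every 'Negative' example lacks it.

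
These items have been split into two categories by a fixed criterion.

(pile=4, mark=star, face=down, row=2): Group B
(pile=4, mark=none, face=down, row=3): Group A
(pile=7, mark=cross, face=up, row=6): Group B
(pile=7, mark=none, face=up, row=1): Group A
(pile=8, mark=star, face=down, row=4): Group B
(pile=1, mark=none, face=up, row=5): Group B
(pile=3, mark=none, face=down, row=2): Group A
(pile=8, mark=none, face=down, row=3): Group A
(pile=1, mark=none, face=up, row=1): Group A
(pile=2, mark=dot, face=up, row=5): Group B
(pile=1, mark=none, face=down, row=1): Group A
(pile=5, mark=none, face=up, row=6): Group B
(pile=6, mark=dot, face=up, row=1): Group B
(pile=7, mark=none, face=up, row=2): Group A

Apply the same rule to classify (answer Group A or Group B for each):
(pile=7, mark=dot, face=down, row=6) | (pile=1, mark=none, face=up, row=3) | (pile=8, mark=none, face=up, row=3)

'Group A' ⟺ mark is none AND row ≤ 3.

Group B, Group A, Group A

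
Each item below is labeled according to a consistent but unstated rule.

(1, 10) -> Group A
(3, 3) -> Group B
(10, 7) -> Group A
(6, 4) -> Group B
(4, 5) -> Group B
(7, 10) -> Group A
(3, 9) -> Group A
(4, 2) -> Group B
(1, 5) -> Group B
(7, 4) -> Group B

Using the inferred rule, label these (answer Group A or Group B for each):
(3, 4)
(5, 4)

Group B, Group B

The rule appears to be: second ≥ 6.
(3, 4): Group B (second 4). (5, 4): Group B (second 4).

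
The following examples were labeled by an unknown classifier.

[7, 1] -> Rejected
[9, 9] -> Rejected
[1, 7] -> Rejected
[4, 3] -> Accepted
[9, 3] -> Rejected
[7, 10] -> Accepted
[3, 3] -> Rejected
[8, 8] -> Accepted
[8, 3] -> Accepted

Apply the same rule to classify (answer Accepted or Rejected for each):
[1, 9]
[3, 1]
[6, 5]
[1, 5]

Rejected, Rejected, Accepted, Rejected

A rule that fits every label: product is even — true of each 'Accepted' example, false of each 'Rejected' one.
Rejected: [1, 9], since 1·9 = 9.
Rejected: [3, 1], since 3·1 = 3.
Accepted: [6, 5], since 6·5 = 30.
Rejected: [1, 5], since 1·5 = 5.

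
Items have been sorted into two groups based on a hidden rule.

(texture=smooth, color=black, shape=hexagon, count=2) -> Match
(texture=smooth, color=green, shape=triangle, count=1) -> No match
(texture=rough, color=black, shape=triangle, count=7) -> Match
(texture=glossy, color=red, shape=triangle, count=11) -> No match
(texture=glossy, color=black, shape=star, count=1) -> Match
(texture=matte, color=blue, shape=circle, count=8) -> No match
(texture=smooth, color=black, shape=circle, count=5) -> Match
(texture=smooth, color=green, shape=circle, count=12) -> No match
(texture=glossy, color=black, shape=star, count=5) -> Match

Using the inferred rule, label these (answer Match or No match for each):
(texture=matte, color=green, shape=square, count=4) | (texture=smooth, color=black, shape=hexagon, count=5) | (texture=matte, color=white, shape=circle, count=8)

No match, Match, No match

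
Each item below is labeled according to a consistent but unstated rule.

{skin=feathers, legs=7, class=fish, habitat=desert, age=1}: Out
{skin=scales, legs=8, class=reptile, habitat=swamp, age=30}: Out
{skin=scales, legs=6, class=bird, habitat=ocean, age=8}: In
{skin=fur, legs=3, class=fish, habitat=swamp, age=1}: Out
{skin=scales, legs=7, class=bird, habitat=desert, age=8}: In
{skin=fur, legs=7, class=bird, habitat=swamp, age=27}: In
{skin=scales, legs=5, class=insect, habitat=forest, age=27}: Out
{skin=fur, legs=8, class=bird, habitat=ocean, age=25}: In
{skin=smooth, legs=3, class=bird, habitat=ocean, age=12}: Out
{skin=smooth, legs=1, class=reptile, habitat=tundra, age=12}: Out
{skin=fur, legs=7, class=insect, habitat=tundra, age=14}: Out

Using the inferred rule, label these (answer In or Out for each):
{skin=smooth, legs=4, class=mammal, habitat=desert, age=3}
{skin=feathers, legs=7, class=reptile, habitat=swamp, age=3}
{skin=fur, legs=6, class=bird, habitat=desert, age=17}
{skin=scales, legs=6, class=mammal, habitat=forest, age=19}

The distinguishing property — class is bird AND legs ≥ 5 — holds for all the 'In' cases and none of the 'Out' cases.
{skin=smooth, legs=4, class=mammal, habitat=desert, age=3}: Out (class is mammal, legs = 4). {skin=feathers, legs=7, class=reptile, habitat=swamp, age=3}: Out (class is reptile, legs = 7). {skin=fur, legs=6, class=bird, habitat=desert, age=17}: In (class is bird, legs = 6). {skin=scales, legs=6, class=mammal, habitat=forest, age=19}: Out (class is mammal, legs = 6).

Out, Out, In, Out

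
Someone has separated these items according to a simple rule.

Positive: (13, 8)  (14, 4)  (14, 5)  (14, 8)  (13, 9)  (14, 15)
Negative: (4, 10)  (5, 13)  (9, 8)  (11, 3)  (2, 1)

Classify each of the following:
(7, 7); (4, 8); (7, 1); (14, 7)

The rule appears to be: first ≥ 13.

Negative, Negative, Negative, Positive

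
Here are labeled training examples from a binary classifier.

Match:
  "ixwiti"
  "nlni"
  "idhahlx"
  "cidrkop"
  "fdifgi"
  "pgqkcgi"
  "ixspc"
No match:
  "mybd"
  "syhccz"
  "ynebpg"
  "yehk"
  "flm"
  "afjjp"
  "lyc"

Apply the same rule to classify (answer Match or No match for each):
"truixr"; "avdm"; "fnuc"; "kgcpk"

Match, No match, No match, No match

One predicate separates the groups cleanly: contains 'i'.
"truixr": has 'i' — qualifies, so Match.
"avdm": no 'i' — fails the rule, so No match.
"fnuc": no 'i' — fails the rule, so No match.
"kgcpk": no 'i' — fails the rule, so No match.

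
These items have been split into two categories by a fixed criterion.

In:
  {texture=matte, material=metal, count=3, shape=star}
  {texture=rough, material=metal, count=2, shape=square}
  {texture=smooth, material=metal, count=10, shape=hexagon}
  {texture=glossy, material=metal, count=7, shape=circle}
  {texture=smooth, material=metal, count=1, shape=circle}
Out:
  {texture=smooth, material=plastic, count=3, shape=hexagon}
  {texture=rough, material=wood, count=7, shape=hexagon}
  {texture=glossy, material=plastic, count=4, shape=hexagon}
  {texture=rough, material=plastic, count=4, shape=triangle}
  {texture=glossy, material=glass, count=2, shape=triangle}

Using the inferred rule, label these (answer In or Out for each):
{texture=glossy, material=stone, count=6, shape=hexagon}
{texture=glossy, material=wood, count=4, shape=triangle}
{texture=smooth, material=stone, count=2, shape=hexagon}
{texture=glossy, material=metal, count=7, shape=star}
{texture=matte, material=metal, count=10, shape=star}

Out, Out, Out, In, In

'In' ⟺ material is metal.
{texture=glossy, material=stone, count=6, shape=hexagon} → material is stone → Out.
{texture=glossy, material=wood, count=4, shape=triangle} → material is wood → Out.
{texture=smooth, material=stone, count=2, shape=hexagon} → material is stone → Out.
{texture=glossy, material=metal, count=7, shape=star} → material is metal → In.
{texture=matte, material=metal, count=10, shape=star} → material is metal → In.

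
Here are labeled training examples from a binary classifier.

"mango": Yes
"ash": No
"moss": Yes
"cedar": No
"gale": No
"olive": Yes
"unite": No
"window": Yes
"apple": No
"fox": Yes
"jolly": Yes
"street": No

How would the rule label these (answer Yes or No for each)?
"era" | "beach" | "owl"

Looking at the examples, the only property every 'Yes' case has and every 'No' case lacks is: contains 'o'.
"era" — no 'o', hence No. "beach" — no 'o', hence No. "owl" — has 'o', hence Yes.

No, No, Yes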